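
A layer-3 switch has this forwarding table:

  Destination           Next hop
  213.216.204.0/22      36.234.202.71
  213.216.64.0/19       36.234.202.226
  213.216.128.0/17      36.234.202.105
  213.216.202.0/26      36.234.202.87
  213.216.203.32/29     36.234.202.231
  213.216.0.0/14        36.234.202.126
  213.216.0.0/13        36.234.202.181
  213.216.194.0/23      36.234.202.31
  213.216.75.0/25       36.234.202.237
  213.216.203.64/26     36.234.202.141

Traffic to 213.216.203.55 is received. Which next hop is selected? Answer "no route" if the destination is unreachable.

Routes whose prefix contains 213.216.203.55:
  213.216.0.0/13 (213.216.0.0 - 213.223.255.255) -> 36.234.202.181
  213.216.0.0/14 (213.216.0.0 - 213.219.255.255) -> 36.234.202.126
  213.216.128.0/17 (213.216.128.0 - 213.216.255.255) -> 36.234.202.105
More-specific entries that do NOT match:
  213.216.203.32/29 (213.216.203.32 - 213.216.203.39) does not contain 213.216.203.55
  213.216.202.0/26 (213.216.202.0 - 213.216.202.63) does not contain 213.216.203.55
  213.216.203.64/26 (213.216.203.64 - 213.216.203.127) does not contain 213.216.203.55
  213.216.75.0/25 (213.216.75.0 - 213.216.75.127) does not contain 213.216.203.55
  213.216.194.0/23 (213.216.194.0 - 213.216.195.255) does not contain 213.216.203.55
  213.216.204.0/22 (213.216.204.0 - 213.216.207.255) does not contain 213.216.203.55
  213.216.64.0/19 (213.216.64.0 - 213.216.95.255) does not contain 213.216.203.55
Longest matching prefix is /17 -> next hop 36.234.202.105.

36.234.202.105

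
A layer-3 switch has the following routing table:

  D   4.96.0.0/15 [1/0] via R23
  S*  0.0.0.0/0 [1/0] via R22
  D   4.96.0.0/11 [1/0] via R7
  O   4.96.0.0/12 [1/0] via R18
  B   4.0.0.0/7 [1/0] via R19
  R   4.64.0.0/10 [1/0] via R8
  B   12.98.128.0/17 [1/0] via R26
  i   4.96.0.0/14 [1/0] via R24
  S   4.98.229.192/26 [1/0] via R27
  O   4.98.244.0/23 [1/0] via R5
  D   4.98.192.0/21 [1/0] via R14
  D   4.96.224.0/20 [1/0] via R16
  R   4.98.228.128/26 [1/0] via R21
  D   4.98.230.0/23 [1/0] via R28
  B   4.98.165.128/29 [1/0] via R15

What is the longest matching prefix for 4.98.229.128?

Entries matching 4.98.229.128:
  0.0.0.0/0 (default, matches everything)
  4.0.0.0/7 (4.0.0.0 - 5.255.255.255)
  4.64.0.0/10 (4.64.0.0 - 4.127.255.255)
  4.96.0.0/11 (4.96.0.0 - 4.127.255.255)
  4.96.0.0/12 (4.96.0.0 - 4.111.255.255)
  4.96.0.0/14 (4.96.0.0 - 4.99.255.255)
Most specific is 4.96.0.0/14.

4.96.0.0/14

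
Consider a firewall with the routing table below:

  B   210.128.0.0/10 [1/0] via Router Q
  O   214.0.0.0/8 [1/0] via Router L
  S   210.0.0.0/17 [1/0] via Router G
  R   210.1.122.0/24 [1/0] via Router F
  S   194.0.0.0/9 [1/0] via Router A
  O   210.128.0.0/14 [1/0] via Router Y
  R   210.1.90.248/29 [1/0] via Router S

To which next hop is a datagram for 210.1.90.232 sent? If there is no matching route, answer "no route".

No entry's prefix contains 210.1.90.232; there is no default route.

no route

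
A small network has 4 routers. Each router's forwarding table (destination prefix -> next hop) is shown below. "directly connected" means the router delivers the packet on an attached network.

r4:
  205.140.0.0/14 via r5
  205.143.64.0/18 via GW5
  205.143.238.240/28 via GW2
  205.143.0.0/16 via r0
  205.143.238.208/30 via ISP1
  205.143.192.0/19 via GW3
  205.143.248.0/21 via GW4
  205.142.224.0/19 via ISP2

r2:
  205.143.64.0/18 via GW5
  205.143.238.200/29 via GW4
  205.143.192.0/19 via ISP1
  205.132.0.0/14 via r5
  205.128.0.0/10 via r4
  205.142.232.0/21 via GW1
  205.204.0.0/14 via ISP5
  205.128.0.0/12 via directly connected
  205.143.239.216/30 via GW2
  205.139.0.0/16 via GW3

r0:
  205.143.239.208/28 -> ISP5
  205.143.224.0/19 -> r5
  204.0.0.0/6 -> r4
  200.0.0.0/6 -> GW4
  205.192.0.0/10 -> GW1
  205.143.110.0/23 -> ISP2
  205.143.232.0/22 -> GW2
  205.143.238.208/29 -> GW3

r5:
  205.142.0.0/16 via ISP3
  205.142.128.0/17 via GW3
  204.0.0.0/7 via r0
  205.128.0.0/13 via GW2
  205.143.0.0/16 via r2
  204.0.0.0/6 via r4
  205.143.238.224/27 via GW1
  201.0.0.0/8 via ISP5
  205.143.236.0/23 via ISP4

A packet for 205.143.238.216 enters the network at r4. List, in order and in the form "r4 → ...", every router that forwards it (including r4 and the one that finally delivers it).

At r4: longest match for 205.143.238.216 is 205.143.0.0/16 -> r0
At r0: longest match for 205.143.238.216 is 205.143.224.0/19 -> r5
At r5: longest match for 205.143.238.216 is 205.143.0.0/16 -> r2
At r2: longest match for 205.143.238.216 is 205.128.0.0/12 -> directly connected

r4 → r0 → r5 → r2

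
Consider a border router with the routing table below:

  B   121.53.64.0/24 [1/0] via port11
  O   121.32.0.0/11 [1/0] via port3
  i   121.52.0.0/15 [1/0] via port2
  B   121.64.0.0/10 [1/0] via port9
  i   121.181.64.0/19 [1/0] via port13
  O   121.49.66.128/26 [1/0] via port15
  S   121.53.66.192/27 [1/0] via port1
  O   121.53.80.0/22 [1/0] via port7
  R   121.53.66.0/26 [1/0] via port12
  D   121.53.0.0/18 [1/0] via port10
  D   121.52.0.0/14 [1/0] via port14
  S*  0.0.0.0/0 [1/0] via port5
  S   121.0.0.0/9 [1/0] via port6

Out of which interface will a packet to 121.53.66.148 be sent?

Routes whose prefix contains 121.53.66.148:
  0.0.0.0/0 (default, matches everything) -> port5
  121.0.0.0/9 (121.0.0.0 - 121.127.255.255) -> port6
  121.32.0.0/11 (121.32.0.0 - 121.63.255.255) -> port3
  121.52.0.0/14 (121.52.0.0 - 121.55.255.255) -> port14
  121.52.0.0/15 (121.52.0.0 - 121.53.255.255) -> port2
More-specific entries that do NOT match:
  121.53.66.192/27 (121.53.66.192 - 121.53.66.223) does not contain 121.53.66.148
  121.49.66.128/26 (121.49.66.128 - 121.49.66.191) does not contain 121.53.66.148
  121.53.66.0/26 (121.53.66.0 - 121.53.66.63) does not contain 121.53.66.148
  121.53.64.0/24 (121.53.64.0 - 121.53.64.255) does not contain 121.53.66.148
  121.53.80.0/22 (121.53.80.0 - 121.53.83.255) does not contain 121.53.66.148
  121.181.64.0/19 (121.181.64.0 - 121.181.95.255) does not contain 121.53.66.148
  121.53.0.0/18 (121.53.0.0 - 121.53.63.255) does not contain 121.53.66.148
Longest matching prefix is /15 -> interface port2.

port2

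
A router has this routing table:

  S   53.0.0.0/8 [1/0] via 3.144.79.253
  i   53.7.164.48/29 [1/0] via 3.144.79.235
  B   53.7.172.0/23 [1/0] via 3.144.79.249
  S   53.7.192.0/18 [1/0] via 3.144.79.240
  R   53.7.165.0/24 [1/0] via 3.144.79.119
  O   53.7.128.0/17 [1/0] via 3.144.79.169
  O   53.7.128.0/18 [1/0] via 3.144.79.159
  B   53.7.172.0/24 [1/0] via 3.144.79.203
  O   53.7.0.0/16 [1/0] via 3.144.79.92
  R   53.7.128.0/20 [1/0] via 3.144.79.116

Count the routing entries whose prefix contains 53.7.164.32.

4

Prefixes containing 53.7.164.32:
  53.0.0.0/8 (53.0.0.0 - 53.255.255.255)
  53.7.0.0/16 (53.7.0.0 - 53.7.255.255)
  53.7.128.0/17 (53.7.128.0 - 53.7.255.255)
  53.7.128.0/18 (53.7.128.0 - 53.7.191.255)
Total matching entries: 4.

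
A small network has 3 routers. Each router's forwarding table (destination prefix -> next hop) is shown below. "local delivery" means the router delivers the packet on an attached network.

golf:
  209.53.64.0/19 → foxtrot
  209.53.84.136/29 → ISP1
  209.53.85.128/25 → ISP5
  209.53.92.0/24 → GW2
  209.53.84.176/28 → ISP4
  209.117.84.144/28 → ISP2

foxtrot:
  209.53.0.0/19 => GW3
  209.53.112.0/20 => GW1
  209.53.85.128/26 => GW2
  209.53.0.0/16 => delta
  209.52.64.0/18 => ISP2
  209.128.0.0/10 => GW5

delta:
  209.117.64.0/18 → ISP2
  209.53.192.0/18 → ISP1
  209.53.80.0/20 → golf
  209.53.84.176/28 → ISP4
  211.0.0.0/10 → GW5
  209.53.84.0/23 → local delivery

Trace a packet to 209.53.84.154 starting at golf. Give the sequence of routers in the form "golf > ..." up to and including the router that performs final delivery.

golf > foxtrot > delta

At golf: longest match for 209.53.84.154 is 209.53.64.0/19 -> foxtrot
At foxtrot: longest match for 209.53.84.154 is 209.53.0.0/16 -> delta
At delta: longest match for 209.53.84.154 is 209.53.84.0/23 -> local delivery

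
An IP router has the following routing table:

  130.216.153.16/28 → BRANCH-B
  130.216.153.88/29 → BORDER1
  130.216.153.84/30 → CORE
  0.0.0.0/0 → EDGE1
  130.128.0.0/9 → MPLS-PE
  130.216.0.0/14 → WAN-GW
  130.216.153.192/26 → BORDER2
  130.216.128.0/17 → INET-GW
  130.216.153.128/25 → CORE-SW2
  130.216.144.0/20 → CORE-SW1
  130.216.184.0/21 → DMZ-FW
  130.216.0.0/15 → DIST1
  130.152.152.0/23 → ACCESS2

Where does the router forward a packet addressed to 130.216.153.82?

CORE-SW1

Routes whose prefix contains 130.216.153.82:
  0.0.0.0/0 (default, matches everything) -> EDGE1
  130.128.0.0/9 (130.128.0.0 - 130.255.255.255) -> MPLS-PE
  130.216.0.0/14 (130.216.0.0 - 130.219.255.255) -> WAN-GW
  130.216.0.0/15 (130.216.0.0 - 130.217.255.255) -> DIST1
  130.216.128.0/17 (130.216.128.0 - 130.216.255.255) -> INET-GW
  130.216.144.0/20 (130.216.144.0 - 130.216.159.255) -> CORE-SW1
More-specific entries that do NOT match:
  130.216.153.84/30 (130.216.153.84 - 130.216.153.87) does not contain 130.216.153.82
  130.216.153.88/29 (130.216.153.88 - 130.216.153.95) does not contain 130.216.153.82
  130.216.153.16/28 (130.216.153.16 - 130.216.153.31) does not contain 130.216.153.82
  130.216.153.192/26 (130.216.153.192 - 130.216.153.255) does not contain 130.216.153.82
  130.216.153.128/25 (130.216.153.128 - 130.216.153.255) does not contain 130.216.153.82
  130.152.152.0/23 (130.152.152.0 - 130.152.153.255) does not contain 130.216.153.82
  130.216.184.0/21 (130.216.184.0 - 130.216.191.255) does not contain 130.216.153.82
Longest matching prefix is /20 -> next hop CORE-SW1.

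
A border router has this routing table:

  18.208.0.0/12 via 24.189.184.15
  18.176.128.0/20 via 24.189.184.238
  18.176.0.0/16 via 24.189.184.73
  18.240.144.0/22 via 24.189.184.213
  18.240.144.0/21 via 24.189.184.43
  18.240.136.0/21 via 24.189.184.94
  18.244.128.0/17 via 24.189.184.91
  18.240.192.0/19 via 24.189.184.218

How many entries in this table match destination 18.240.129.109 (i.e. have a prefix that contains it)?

0

No listed prefix contains 18.240.129.109.
Total matching entries: 0.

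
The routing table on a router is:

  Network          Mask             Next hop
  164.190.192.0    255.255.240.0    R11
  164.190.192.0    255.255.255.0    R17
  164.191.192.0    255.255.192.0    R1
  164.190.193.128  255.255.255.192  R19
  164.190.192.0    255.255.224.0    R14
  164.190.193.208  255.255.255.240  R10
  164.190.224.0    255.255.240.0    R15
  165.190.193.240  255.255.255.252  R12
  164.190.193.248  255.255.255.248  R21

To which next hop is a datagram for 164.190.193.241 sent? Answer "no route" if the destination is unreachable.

R11

Routes whose prefix contains 164.190.193.241:
  164.190.192.0/19 (164.190.192.0 - 164.190.223.255) -> R14
  164.190.192.0/20 (164.190.192.0 - 164.190.207.255) -> R11
More-specific entries that do NOT match:
  165.190.193.240/30 (165.190.193.240 - 165.190.193.243) does not contain 164.190.193.241
  164.190.193.248/29 (164.190.193.248 - 164.190.193.255) does not contain 164.190.193.241
  164.190.193.208/28 (164.190.193.208 - 164.190.193.223) does not contain 164.190.193.241
  164.190.193.128/26 (164.190.193.128 - 164.190.193.191) does not contain 164.190.193.241
  164.190.192.0/24 (164.190.192.0 - 164.190.192.255) does not contain 164.190.193.241
Longest matching prefix is /20 -> next hop R11.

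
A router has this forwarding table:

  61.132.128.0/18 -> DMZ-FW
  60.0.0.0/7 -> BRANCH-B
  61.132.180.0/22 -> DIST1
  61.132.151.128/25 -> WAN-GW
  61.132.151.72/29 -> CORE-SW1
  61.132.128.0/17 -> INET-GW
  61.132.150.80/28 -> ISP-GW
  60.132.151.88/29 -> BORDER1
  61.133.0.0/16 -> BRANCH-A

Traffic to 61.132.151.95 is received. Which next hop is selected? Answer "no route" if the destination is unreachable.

DMZ-FW

Routes whose prefix contains 61.132.151.95:
  60.0.0.0/7 (60.0.0.0 - 61.255.255.255) -> BRANCH-B
  61.132.128.0/17 (61.132.128.0 - 61.132.255.255) -> INET-GW
  61.132.128.0/18 (61.132.128.0 - 61.132.191.255) -> DMZ-FW
More-specific entries that do NOT match:
  61.132.151.72/29 (61.132.151.72 - 61.132.151.79) does not contain 61.132.151.95
  60.132.151.88/29 (60.132.151.88 - 60.132.151.95) does not contain 61.132.151.95
  61.132.150.80/28 (61.132.150.80 - 61.132.150.95) does not contain 61.132.151.95
  61.132.151.128/25 (61.132.151.128 - 61.132.151.255) does not contain 61.132.151.95
  61.132.180.0/22 (61.132.180.0 - 61.132.183.255) does not contain 61.132.151.95
Longest matching prefix is /18 -> next hop DMZ-FW.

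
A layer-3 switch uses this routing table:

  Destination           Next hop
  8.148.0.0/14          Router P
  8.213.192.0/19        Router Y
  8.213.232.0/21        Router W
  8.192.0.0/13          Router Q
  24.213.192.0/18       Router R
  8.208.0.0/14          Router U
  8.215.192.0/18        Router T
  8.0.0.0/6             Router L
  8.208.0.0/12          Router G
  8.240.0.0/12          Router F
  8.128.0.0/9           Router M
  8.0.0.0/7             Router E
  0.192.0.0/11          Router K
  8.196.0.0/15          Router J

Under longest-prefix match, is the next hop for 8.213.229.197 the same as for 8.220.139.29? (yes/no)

yes

8.213.229.197: longest match 8.208.0.0/12 -> Router G
8.220.139.29: longest match 8.208.0.0/12 -> Router G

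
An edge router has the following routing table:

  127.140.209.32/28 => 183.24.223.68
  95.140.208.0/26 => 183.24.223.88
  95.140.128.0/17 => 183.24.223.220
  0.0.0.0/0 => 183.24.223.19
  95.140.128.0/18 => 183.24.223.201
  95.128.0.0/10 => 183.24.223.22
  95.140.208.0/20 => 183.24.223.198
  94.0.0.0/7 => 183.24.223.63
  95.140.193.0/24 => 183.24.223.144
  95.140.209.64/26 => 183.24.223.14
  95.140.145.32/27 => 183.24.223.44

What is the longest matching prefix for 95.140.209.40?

Entries matching 95.140.209.40:
  0.0.0.0/0 (default, matches everything)
  94.0.0.0/7 (94.0.0.0 - 95.255.255.255)
  95.128.0.0/10 (95.128.0.0 - 95.191.255.255)
  95.140.128.0/17 (95.140.128.0 - 95.140.255.255)
  95.140.208.0/20 (95.140.208.0 - 95.140.223.255)
Most specific is 95.140.208.0/20.

95.140.208.0/20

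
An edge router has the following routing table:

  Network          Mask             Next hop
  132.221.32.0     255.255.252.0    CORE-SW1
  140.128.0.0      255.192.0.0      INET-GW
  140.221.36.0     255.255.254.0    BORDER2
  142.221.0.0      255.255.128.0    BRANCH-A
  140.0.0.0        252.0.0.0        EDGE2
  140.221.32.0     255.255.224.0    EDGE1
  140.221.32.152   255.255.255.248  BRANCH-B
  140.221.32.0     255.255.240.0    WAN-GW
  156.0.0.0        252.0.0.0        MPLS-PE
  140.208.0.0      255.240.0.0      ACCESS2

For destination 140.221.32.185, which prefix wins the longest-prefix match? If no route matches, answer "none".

140.221.32.0/20

Entries matching 140.221.32.185:
  140.0.0.0/6 (140.0.0.0 - 143.255.255.255)
  140.208.0.0/12 (140.208.0.0 - 140.223.255.255)
  140.221.32.0/19 (140.221.32.0 - 140.221.63.255)
  140.221.32.0/20 (140.221.32.0 - 140.221.47.255)
Most specific is 140.221.32.0/20.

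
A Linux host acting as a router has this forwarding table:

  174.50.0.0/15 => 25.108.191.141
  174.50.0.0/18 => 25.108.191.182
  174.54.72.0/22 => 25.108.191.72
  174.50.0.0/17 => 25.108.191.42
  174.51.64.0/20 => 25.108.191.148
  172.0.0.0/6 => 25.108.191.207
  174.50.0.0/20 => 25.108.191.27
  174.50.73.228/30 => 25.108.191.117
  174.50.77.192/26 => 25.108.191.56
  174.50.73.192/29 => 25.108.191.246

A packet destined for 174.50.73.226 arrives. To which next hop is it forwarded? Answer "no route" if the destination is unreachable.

Routes whose prefix contains 174.50.73.226:
  172.0.0.0/6 (172.0.0.0 - 175.255.255.255) -> 25.108.191.207
  174.50.0.0/15 (174.50.0.0 - 174.51.255.255) -> 25.108.191.141
  174.50.0.0/17 (174.50.0.0 - 174.50.127.255) -> 25.108.191.42
More-specific entries that do NOT match:
  174.50.73.228/30 (174.50.73.228 - 174.50.73.231) does not contain 174.50.73.226
  174.50.73.192/29 (174.50.73.192 - 174.50.73.199) does not contain 174.50.73.226
  174.50.77.192/26 (174.50.77.192 - 174.50.77.255) does not contain 174.50.73.226
  174.54.72.0/22 (174.54.72.0 - 174.54.75.255) does not contain 174.50.73.226
  174.51.64.0/20 (174.51.64.0 - 174.51.79.255) does not contain 174.50.73.226
  174.50.0.0/20 (174.50.0.0 - 174.50.15.255) does not contain 174.50.73.226
  174.50.0.0/18 (174.50.0.0 - 174.50.63.255) does not contain 174.50.73.226
Longest matching prefix is /17 -> next hop 25.108.191.42.

25.108.191.42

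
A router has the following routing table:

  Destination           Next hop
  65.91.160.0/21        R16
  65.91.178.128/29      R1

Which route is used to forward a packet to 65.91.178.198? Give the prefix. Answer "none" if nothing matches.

65.91.178.198 is outside every listed prefix and there is no default route.

none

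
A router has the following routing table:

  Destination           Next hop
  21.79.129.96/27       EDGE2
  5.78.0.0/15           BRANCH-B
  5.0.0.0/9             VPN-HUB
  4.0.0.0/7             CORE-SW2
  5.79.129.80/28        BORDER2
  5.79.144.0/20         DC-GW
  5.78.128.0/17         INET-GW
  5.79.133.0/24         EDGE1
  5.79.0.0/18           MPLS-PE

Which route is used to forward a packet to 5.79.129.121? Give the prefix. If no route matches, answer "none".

5.78.0.0/15

Entries matching 5.79.129.121:
  4.0.0.0/7 (4.0.0.0 - 5.255.255.255)
  5.0.0.0/9 (5.0.0.0 - 5.127.255.255)
  5.78.0.0/15 (5.78.0.0 - 5.79.255.255)
Most specific is 5.78.0.0/15.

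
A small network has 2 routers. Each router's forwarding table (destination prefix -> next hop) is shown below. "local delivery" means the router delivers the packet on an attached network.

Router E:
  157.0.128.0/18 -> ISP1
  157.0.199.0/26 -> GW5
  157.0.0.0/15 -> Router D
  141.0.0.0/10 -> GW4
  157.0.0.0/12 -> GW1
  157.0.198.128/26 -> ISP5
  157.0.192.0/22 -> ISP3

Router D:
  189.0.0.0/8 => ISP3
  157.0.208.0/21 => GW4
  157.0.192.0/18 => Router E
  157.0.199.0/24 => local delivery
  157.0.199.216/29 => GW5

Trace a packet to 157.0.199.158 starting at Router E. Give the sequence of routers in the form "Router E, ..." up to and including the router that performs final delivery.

At Router E: longest match for 157.0.199.158 is 157.0.0.0/15 -> Router D
At Router D: longest match for 157.0.199.158 is 157.0.199.0/24 -> local delivery

Router E, Router D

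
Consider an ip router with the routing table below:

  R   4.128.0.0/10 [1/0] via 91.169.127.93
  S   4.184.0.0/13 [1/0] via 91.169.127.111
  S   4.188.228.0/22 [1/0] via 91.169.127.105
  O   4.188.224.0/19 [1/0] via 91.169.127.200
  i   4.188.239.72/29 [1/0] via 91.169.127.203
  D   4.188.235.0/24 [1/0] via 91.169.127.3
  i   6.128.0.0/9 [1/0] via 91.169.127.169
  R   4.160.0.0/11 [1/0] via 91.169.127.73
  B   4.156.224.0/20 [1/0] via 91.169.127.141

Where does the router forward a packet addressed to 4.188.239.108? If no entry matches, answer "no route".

91.169.127.200

Routes whose prefix contains 4.188.239.108:
  4.128.0.0/10 (4.128.0.0 - 4.191.255.255) -> 91.169.127.93
  4.160.0.0/11 (4.160.0.0 - 4.191.255.255) -> 91.169.127.73
  4.184.0.0/13 (4.184.0.0 - 4.191.255.255) -> 91.169.127.111
  4.188.224.0/19 (4.188.224.0 - 4.188.255.255) -> 91.169.127.200
More-specific entries that do NOT match:
  4.188.239.72/29 (4.188.239.72 - 4.188.239.79) does not contain 4.188.239.108
  4.188.235.0/24 (4.188.235.0 - 4.188.235.255) does not contain 4.188.239.108
  4.188.228.0/22 (4.188.228.0 - 4.188.231.255) does not contain 4.188.239.108
  4.156.224.0/20 (4.156.224.0 - 4.156.239.255) does not contain 4.188.239.108
Longest matching prefix is /19 -> next hop 91.169.127.200.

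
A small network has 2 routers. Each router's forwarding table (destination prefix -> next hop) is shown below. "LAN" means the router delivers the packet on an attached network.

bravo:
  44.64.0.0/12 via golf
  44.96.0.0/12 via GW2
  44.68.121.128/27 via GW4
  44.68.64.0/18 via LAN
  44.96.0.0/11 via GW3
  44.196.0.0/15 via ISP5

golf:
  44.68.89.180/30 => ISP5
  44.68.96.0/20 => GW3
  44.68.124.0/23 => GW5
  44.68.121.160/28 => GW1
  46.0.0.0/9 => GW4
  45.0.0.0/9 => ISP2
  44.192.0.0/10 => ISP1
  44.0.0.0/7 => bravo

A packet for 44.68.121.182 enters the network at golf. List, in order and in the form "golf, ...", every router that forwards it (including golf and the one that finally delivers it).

At golf: longest match for 44.68.121.182 is 44.0.0.0/7 -> bravo
At bravo: longest match for 44.68.121.182 is 44.68.64.0/18 -> LAN

golf, bravo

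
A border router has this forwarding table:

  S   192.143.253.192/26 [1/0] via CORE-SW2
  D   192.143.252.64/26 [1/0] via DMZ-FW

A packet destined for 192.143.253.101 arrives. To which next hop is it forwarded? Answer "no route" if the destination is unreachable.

No entry's prefix contains 192.143.253.101; there is no default route.

no route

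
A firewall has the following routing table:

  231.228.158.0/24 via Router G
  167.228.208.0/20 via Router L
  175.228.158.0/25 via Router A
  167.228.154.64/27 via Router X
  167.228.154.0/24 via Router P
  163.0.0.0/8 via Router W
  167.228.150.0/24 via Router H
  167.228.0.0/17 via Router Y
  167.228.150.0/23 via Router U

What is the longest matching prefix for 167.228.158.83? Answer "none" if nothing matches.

167.228.158.83 is outside every listed prefix and there is no default route.

none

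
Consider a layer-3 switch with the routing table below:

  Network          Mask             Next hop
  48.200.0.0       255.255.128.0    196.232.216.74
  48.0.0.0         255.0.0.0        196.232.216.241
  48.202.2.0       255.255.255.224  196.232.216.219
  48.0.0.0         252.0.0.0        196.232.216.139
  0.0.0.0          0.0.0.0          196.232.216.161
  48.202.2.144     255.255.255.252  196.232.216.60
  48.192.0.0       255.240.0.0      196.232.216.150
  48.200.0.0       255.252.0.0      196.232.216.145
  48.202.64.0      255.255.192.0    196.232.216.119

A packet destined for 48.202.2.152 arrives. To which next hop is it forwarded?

Routes whose prefix contains 48.202.2.152:
  0.0.0.0/0 (default, matches everything) -> 196.232.216.161
  48.0.0.0/6 (48.0.0.0 - 51.255.255.255) -> 196.232.216.139
  48.0.0.0/8 (48.0.0.0 - 48.255.255.255) -> 196.232.216.241
  48.192.0.0/12 (48.192.0.0 - 48.207.255.255) -> 196.232.216.150
  48.200.0.0/14 (48.200.0.0 - 48.203.255.255) -> 196.232.216.145
More-specific entries that do NOT match:
  48.202.2.144/30 (48.202.2.144 - 48.202.2.147) does not contain 48.202.2.152
  48.202.2.0/27 (48.202.2.0 - 48.202.2.31) does not contain 48.202.2.152
  48.202.64.0/18 (48.202.64.0 - 48.202.127.255) does not contain 48.202.2.152
  48.200.0.0/17 (48.200.0.0 - 48.200.127.255) does not contain 48.202.2.152
Longest matching prefix is /14 -> next hop 196.232.216.145.

196.232.216.145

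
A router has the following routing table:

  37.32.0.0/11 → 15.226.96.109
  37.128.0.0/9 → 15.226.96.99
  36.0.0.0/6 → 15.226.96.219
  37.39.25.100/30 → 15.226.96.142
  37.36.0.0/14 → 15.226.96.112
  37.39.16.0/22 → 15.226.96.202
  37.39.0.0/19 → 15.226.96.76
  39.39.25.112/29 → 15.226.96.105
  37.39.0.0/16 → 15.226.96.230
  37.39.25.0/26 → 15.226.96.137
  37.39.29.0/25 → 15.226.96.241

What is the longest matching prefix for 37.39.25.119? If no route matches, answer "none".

37.39.0.0/19

Entries matching 37.39.25.119:
  36.0.0.0/6 (36.0.0.0 - 39.255.255.255)
  37.32.0.0/11 (37.32.0.0 - 37.63.255.255)
  37.36.0.0/14 (37.36.0.0 - 37.39.255.255)
  37.39.0.0/16 (37.39.0.0 - 37.39.255.255)
  37.39.0.0/19 (37.39.0.0 - 37.39.31.255)
Most specific is 37.39.0.0/19.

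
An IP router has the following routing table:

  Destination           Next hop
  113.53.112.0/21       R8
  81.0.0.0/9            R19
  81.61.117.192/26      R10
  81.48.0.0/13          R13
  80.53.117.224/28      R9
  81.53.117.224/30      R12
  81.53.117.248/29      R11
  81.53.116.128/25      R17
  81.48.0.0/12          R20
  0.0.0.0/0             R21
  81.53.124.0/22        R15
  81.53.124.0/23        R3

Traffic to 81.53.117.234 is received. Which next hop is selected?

R13

Routes whose prefix contains 81.53.117.234:
  0.0.0.0/0 (default, matches everything) -> R21
  81.0.0.0/9 (81.0.0.0 - 81.127.255.255) -> R19
  81.48.0.0/12 (81.48.0.0 - 81.63.255.255) -> R20
  81.48.0.0/13 (81.48.0.0 - 81.55.255.255) -> R13
More-specific entries that do NOT match:
  81.53.117.224/30 (81.53.117.224 - 81.53.117.227) does not contain 81.53.117.234
  81.53.117.248/29 (81.53.117.248 - 81.53.117.255) does not contain 81.53.117.234
  80.53.117.224/28 (80.53.117.224 - 80.53.117.239) does not contain 81.53.117.234
  81.61.117.192/26 (81.61.117.192 - 81.61.117.255) does not contain 81.53.117.234
  81.53.116.128/25 (81.53.116.128 - 81.53.116.255) does not contain 81.53.117.234
  81.53.124.0/23 (81.53.124.0 - 81.53.125.255) does not contain 81.53.117.234
  81.53.124.0/22 (81.53.124.0 - 81.53.127.255) does not contain 81.53.117.234
  113.53.112.0/21 (113.53.112.0 - 113.53.119.255) does not contain 81.53.117.234
Longest matching prefix is /13 -> next hop R13.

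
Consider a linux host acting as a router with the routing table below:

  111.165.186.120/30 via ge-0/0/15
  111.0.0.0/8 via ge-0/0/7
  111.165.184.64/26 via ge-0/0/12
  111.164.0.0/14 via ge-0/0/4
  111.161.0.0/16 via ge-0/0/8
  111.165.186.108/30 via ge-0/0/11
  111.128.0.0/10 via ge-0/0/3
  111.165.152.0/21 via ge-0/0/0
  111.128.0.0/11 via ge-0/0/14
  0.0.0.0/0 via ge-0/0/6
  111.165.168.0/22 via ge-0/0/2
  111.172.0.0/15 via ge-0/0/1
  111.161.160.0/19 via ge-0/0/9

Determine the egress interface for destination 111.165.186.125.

Routes whose prefix contains 111.165.186.125:
  0.0.0.0/0 (default, matches everything) -> ge-0/0/6
  111.0.0.0/8 (111.0.0.0 - 111.255.255.255) -> ge-0/0/7
  111.128.0.0/10 (111.128.0.0 - 111.191.255.255) -> ge-0/0/3
  111.164.0.0/14 (111.164.0.0 - 111.167.255.255) -> ge-0/0/4
More-specific entries that do NOT match:
  111.165.186.120/30 (111.165.186.120 - 111.165.186.123) does not contain 111.165.186.125
  111.165.186.108/30 (111.165.186.108 - 111.165.186.111) does not contain 111.165.186.125
  111.165.184.64/26 (111.165.184.64 - 111.165.184.127) does not contain 111.165.186.125
  111.165.168.0/22 (111.165.168.0 - 111.165.171.255) does not contain 111.165.186.125
  111.165.152.0/21 (111.165.152.0 - 111.165.159.255) does not contain 111.165.186.125
  111.161.160.0/19 (111.161.160.0 - 111.161.191.255) does not contain 111.165.186.125
  111.161.0.0/16 (111.161.0.0 - 111.161.255.255) does not contain 111.165.186.125
  111.172.0.0/15 (111.172.0.0 - 111.173.255.255) does not contain 111.165.186.125
Longest matching prefix is /14 -> interface ge-0/0/4.

ge-0/0/4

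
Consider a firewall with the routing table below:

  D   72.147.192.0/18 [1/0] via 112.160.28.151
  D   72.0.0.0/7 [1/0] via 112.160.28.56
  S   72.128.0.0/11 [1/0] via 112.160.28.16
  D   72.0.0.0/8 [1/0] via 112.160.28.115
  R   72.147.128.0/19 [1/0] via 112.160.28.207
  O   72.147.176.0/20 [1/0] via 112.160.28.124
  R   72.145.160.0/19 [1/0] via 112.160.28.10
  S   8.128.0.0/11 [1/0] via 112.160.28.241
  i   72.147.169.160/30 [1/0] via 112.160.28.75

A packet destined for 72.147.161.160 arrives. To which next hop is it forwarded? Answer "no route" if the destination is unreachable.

112.160.28.16

Routes whose prefix contains 72.147.161.160:
  72.0.0.0/7 (72.0.0.0 - 73.255.255.255) -> 112.160.28.56
  72.0.0.0/8 (72.0.0.0 - 72.255.255.255) -> 112.160.28.115
  72.128.0.0/11 (72.128.0.0 - 72.159.255.255) -> 112.160.28.16
More-specific entries that do NOT match:
  72.147.169.160/30 (72.147.169.160 - 72.147.169.163) does not contain 72.147.161.160
  72.147.176.0/20 (72.147.176.0 - 72.147.191.255) does not contain 72.147.161.160
  72.147.128.0/19 (72.147.128.0 - 72.147.159.255) does not contain 72.147.161.160
  72.145.160.0/19 (72.145.160.0 - 72.145.191.255) does not contain 72.147.161.160
  72.147.192.0/18 (72.147.192.0 - 72.147.255.255) does not contain 72.147.161.160
Longest matching prefix is /11 -> next hop 112.160.28.16.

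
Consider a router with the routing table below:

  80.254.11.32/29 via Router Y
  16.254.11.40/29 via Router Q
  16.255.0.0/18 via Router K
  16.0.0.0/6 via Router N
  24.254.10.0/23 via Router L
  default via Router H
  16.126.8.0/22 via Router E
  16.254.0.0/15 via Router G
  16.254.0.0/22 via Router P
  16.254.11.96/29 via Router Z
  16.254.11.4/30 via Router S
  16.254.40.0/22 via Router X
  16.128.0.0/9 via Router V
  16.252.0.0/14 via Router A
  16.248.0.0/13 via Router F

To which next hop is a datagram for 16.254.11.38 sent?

Router G

Routes whose prefix contains 16.254.11.38:
  0.0.0.0/0 (default, matches everything) -> Router H
  16.0.0.0/6 (16.0.0.0 - 19.255.255.255) -> Router N
  16.128.0.0/9 (16.128.0.0 - 16.255.255.255) -> Router V
  16.248.0.0/13 (16.248.0.0 - 16.255.255.255) -> Router F
  16.252.0.0/14 (16.252.0.0 - 16.255.255.255) -> Router A
  16.254.0.0/15 (16.254.0.0 - 16.255.255.255) -> Router G
More-specific entries that do NOT match:
  16.254.11.4/30 (16.254.11.4 - 16.254.11.7) does not contain 16.254.11.38
  80.254.11.32/29 (80.254.11.32 - 80.254.11.39) does not contain 16.254.11.38
  16.254.11.40/29 (16.254.11.40 - 16.254.11.47) does not contain 16.254.11.38
  16.254.11.96/29 (16.254.11.96 - 16.254.11.103) does not contain 16.254.11.38
  24.254.10.0/23 (24.254.10.0 - 24.254.11.255) does not contain 16.254.11.38
  16.126.8.0/22 (16.126.8.0 - 16.126.11.255) does not contain 16.254.11.38
  16.254.0.0/22 (16.254.0.0 - 16.254.3.255) does not contain 16.254.11.38
  16.254.40.0/22 (16.254.40.0 - 16.254.43.255) does not contain 16.254.11.38
  16.255.0.0/18 (16.255.0.0 - 16.255.63.255) does not contain 16.254.11.38
Longest matching prefix is /15 -> next hop Router G.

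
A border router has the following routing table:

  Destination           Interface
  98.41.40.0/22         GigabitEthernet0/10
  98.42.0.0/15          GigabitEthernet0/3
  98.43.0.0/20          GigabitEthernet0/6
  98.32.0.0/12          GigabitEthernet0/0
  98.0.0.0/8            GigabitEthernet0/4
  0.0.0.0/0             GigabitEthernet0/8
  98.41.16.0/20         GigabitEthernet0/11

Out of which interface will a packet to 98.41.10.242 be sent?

Routes whose prefix contains 98.41.10.242:
  0.0.0.0/0 (default, matches everything) -> GigabitEthernet0/8
  98.0.0.0/8 (98.0.0.0 - 98.255.255.255) -> GigabitEthernet0/4
  98.32.0.0/12 (98.32.0.0 - 98.47.255.255) -> GigabitEthernet0/0
More-specific entries that do NOT match:
  98.41.40.0/22 (98.41.40.0 - 98.41.43.255) does not contain 98.41.10.242
  98.43.0.0/20 (98.43.0.0 - 98.43.15.255) does not contain 98.41.10.242
  98.41.16.0/20 (98.41.16.0 - 98.41.31.255) does not contain 98.41.10.242
  98.42.0.0/15 (98.42.0.0 - 98.43.255.255) does not contain 98.41.10.242
Longest matching prefix is /12 -> interface GigabitEthernet0/0.

GigabitEthernet0/0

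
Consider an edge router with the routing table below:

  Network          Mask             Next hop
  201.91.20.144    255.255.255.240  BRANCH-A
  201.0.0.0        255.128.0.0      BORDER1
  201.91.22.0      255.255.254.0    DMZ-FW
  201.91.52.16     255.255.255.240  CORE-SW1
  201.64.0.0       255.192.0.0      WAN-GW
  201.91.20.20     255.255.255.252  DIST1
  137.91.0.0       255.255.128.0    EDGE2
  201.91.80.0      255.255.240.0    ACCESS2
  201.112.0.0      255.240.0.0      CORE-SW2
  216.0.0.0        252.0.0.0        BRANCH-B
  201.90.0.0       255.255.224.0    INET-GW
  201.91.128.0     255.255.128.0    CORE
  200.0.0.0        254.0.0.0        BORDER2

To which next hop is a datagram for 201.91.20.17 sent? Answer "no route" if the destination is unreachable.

WAN-GW

Routes whose prefix contains 201.91.20.17:
  200.0.0.0/7 (200.0.0.0 - 201.255.255.255) -> BORDER2
  201.0.0.0/9 (201.0.0.0 - 201.127.255.255) -> BORDER1
  201.64.0.0/10 (201.64.0.0 - 201.127.255.255) -> WAN-GW
More-specific entries that do NOT match:
  201.91.20.20/30 (201.91.20.20 - 201.91.20.23) does not contain 201.91.20.17
  201.91.20.144/28 (201.91.20.144 - 201.91.20.159) does not contain 201.91.20.17
  201.91.52.16/28 (201.91.52.16 - 201.91.52.31) does not contain 201.91.20.17
  201.91.22.0/23 (201.91.22.0 - 201.91.23.255) does not contain 201.91.20.17
  201.91.80.0/20 (201.91.80.0 - 201.91.95.255) does not contain 201.91.20.17
  201.90.0.0/19 (201.90.0.0 - 201.90.31.255) does not contain 201.91.20.17
  137.91.0.0/17 (137.91.0.0 - 137.91.127.255) does not contain 201.91.20.17
  201.91.128.0/17 (201.91.128.0 - 201.91.255.255) does not contain 201.91.20.17
  201.112.0.0/12 (201.112.0.0 - 201.127.255.255) does not contain 201.91.20.17
Longest matching prefix is /10 -> next hop WAN-GW.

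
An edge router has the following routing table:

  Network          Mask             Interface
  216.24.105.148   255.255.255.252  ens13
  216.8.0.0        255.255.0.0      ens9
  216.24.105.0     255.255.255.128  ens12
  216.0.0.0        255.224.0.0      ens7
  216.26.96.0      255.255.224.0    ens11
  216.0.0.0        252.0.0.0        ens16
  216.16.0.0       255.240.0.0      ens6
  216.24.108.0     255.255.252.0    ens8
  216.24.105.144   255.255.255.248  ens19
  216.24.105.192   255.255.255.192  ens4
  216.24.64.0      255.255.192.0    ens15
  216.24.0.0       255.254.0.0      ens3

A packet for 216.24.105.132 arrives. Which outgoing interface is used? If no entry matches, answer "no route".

ens15

Routes whose prefix contains 216.24.105.132:
  216.0.0.0/6 (216.0.0.0 - 219.255.255.255) -> ens16
  216.0.0.0/11 (216.0.0.0 - 216.31.255.255) -> ens7
  216.16.0.0/12 (216.16.0.0 - 216.31.255.255) -> ens6
  216.24.0.0/15 (216.24.0.0 - 216.25.255.255) -> ens3
  216.24.64.0/18 (216.24.64.0 - 216.24.127.255) -> ens15
More-specific entries that do NOT match:
  216.24.105.148/30 (216.24.105.148 - 216.24.105.151) does not contain 216.24.105.132
  216.24.105.144/29 (216.24.105.144 - 216.24.105.151) does not contain 216.24.105.132
  216.24.105.192/26 (216.24.105.192 - 216.24.105.255) does not contain 216.24.105.132
  216.24.105.0/25 (216.24.105.0 - 216.24.105.127) does not contain 216.24.105.132
  216.24.108.0/22 (216.24.108.0 - 216.24.111.255) does not contain 216.24.105.132
  216.26.96.0/19 (216.26.96.0 - 216.26.127.255) does not contain 216.24.105.132
Longest matching prefix is /18 -> interface ens15.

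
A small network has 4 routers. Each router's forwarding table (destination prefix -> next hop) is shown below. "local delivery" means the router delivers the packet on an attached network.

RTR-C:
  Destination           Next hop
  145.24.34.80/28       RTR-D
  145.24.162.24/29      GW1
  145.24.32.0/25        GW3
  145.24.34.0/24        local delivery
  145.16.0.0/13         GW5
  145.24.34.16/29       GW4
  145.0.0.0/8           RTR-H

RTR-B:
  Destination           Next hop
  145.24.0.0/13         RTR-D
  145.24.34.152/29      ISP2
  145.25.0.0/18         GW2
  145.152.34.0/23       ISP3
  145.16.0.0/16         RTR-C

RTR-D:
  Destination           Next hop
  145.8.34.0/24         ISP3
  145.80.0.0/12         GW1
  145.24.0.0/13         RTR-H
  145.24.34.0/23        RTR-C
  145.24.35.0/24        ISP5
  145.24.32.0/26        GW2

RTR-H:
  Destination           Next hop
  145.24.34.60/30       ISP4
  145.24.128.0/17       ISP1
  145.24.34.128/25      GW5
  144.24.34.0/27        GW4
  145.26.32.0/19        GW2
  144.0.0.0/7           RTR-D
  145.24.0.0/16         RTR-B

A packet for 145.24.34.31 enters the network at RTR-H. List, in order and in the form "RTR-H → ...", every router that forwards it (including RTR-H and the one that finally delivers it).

At RTR-H: longest match for 145.24.34.31 is 145.24.0.0/16 -> RTR-B
At RTR-B: longest match for 145.24.34.31 is 145.24.0.0/13 -> RTR-D
At RTR-D: longest match for 145.24.34.31 is 145.24.34.0/23 -> RTR-C
At RTR-C: longest match for 145.24.34.31 is 145.24.34.0/24 -> local delivery

RTR-H → RTR-B → RTR-D → RTR-C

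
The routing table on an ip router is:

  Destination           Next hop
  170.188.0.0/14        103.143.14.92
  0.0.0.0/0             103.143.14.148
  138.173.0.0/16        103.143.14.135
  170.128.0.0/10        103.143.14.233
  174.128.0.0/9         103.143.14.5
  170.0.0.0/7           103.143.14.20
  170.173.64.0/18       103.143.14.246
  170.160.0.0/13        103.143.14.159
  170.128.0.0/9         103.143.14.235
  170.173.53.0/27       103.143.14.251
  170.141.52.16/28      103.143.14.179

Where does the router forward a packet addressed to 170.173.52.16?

103.143.14.233

Routes whose prefix contains 170.173.52.16:
  0.0.0.0/0 (default, matches everything) -> 103.143.14.148
  170.0.0.0/7 (170.0.0.0 - 171.255.255.255) -> 103.143.14.20
  170.128.0.0/9 (170.128.0.0 - 170.255.255.255) -> 103.143.14.235
  170.128.0.0/10 (170.128.0.0 - 170.191.255.255) -> 103.143.14.233
More-specific entries that do NOT match:
  170.141.52.16/28 (170.141.52.16 - 170.141.52.31) does not contain 170.173.52.16
  170.173.53.0/27 (170.173.53.0 - 170.173.53.31) does not contain 170.173.52.16
  170.173.64.0/18 (170.173.64.0 - 170.173.127.255) does not contain 170.173.52.16
  138.173.0.0/16 (138.173.0.0 - 138.173.255.255) does not contain 170.173.52.16
  170.188.0.0/14 (170.188.0.0 - 170.191.255.255) does not contain 170.173.52.16
  170.160.0.0/13 (170.160.0.0 - 170.167.255.255) does not contain 170.173.52.16
Longest matching prefix is /10 -> next hop 103.143.14.233.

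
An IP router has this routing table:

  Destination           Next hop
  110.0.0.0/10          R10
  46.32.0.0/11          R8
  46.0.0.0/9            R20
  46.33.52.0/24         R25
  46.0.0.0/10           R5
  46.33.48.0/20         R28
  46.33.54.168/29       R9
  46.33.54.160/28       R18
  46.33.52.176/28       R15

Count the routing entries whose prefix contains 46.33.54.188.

4

Prefixes containing 46.33.54.188:
  46.0.0.0/9 (46.0.0.0 - 46.127.255.255)
  46.0.0.0/10 (46.0.0.0 - 46.63.255.255)
  46.32.0.0/11 (46.32.0.0 - 46.63.255.255)
  46.33.48.0/20 (46.33.48.0 - 46.33.63.255)
Total matching entries: 4.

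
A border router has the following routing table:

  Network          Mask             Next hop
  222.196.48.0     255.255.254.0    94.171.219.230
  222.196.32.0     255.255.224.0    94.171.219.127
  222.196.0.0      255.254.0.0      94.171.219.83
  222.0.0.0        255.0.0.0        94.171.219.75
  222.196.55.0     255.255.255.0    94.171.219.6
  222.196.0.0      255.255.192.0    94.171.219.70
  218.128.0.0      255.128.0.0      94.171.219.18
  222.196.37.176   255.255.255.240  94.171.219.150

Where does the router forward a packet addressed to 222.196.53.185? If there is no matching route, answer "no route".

94.171.219.127

Routes whose prefix contains 222.196.53.185:
  222.0.0.0/8 (222.0.0.0 - 222.255.255.255) -> 94.171.219.75
  222.196.0.0/15 (222.196.0.0 - 222.197.255.255) -> 94.171.219.83
  222.196.0.0/18 (222.196.0.0 - 222.196.63.255) -> 94.171.219.70
  222.196.32.0/19 (222.196.32.0 - 222.196.63.255) -> 94.171.219.127
More-specific entries that do NOT match:
  222.196.37.176/28 (222.196.37.176 - 222.196.37.191) does not contain 222.196.53.185
  222.196.55.0/24 (222.196.55.0 - 222.196.55.255) does not contain 222.196.53.185
  222.196.48.0/23 (222.196.48.0 - 222.196.49.255) does not contain 222.196.53.185
Longest matching prefix is /19 -> next hop 94.171.219.127.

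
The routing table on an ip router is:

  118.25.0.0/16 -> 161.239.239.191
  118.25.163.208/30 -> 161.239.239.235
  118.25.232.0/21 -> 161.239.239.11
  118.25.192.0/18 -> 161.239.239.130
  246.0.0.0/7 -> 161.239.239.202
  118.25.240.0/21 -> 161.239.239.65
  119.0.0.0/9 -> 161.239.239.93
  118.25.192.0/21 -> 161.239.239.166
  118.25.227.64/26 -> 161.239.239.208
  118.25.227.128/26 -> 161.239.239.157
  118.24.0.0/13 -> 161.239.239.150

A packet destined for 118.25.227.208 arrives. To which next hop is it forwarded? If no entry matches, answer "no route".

161.239.239.130

Routes whose prefix contains 118.25.227.208:
  118.24.0.0/13 (118.24.0.0 - 118.31.255.255) -> 161.239.239.150
  118.25.0.0/16 (118.25.0.0 - 118.25.255.255) -> 161.239.239.191
  118.25.192.0/18 (118.25.192.0 - 118.25.255.255) -> 161.239.239.130
More-specific entries that do NOT match:
  118.25.163.208/30 (118.25.163.208 - 118.25.163.211) does not contain 118.25.227.208
  118.25.227.64/26 (118.25.227.64 - 118.25.227.127) does not contain 118.25.227.208
  118.25.227.128/26 (118.25.227.128 - 118.25.227.191) does not contain 118.25.227.208
  118.25.232.0/21 (118.25.232.0 - 118.25.239.255) does not contain 118.25.227.208
  118.25.240.0/21 (118.25.240.0 - 118.25.247.255) does not contain 118.25.227.208
  118.25.192.0/21 (118.25.192.0 - 118.25.199.255) does not contain 118.25.227.208
Longest matching prefix is /18 -> next hop 161.239.239.130.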